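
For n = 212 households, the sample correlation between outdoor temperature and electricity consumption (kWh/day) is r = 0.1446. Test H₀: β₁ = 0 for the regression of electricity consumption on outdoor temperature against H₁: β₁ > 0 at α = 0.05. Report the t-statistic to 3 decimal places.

t = 2.118

t = r·√(n − 2)/√(1 − r²) = 0.1446·√210/√0.979091 = 2.118.
df = n − 2 = 210.
One-sided p ≈ 0.0177, which is < 0.05, so reject H₀.
There is evidence of a linear association between outdoor temperature and electricity consumption.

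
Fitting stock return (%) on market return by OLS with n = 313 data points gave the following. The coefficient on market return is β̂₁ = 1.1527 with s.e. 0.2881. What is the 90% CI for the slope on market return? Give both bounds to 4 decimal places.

df = n − 2 = 313 − 2 = 311.
t* = t_{0.05, 311} = 1.649768.
Margin = t* × SE = 1.649768 × 0.2881 = 0.475298.
CI: 1.1527 ± 0.475298 → (0.6774, 1.6280).
With 90% confidence, each one-unit increase in market return is associated with a change of between 0.6774 and 1.6280 % in stock return.

(0.6774, 1.6280)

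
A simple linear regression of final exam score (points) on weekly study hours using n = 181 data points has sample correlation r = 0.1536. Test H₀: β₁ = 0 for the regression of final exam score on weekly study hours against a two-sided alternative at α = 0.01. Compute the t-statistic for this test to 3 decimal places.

t = 2.080

t = r·√(n − 2)/√(1 − r²) = 0.1536·√179/√0.976407 = 2.080.
df = n − 2 = 179.
Two-sided p ≈ 0.0390, which is ≥ 0.01, so fail to reject H₀.
The data do not give significant evidence of a linear association between weekly study hours and final exam score.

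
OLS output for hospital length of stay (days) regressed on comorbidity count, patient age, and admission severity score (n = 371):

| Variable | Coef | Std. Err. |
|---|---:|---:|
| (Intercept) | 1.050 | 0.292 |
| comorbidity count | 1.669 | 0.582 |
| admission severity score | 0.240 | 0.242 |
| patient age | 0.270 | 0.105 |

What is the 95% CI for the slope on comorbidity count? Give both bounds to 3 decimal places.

Read off: b = 1.669, SE = 0.582 for comorbidity count.
df = n − k − 1 = 371 − 3 − 1 = 367.
t* = t_{0.025, 367} = 1.966449.
Margin = t* × SE = 1.966449 × 0.582 = 1.14447.
CI: 1.669 ± 1.14447 → (0.525, 2.813).

(0.525, 2.813)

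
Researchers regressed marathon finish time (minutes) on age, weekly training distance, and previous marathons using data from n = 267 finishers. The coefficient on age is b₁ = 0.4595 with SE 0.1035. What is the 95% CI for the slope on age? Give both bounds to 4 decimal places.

(0.2557, 0.6633)

df = n − k − 1 = 267 − 3 − 1 = 263.
t* = t_{0.025, 263} = 1.969025.
Margin = t* × SE = 1.969025 × 0.1035 = 0.203794.
CI: 0.4595 ± 0.203794 → (0.2557, 0.6633).
With 95% confidence, each one-unit increase in age is associated with a change of between 0.2557 and 0.6633 minutes in marathon finish time, holding the other predictors fixed.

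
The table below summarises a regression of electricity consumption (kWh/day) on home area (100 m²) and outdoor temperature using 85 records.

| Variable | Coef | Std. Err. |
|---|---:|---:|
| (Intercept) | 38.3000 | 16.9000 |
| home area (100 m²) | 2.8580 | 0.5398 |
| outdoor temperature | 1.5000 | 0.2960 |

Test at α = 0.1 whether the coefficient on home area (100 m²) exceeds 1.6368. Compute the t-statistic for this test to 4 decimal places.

t = 2.2623

Read off: b = 2.8580, SE = 0.5398 for home area (100 m²).
H₀: β₁ = 1.6368 vs H₁: β₁ > 1.6368.
t = (2.8580 − 1.6368) / 0.5398 = 2.2623.
df = n − k − 1 = 85 − 2 − 1 = 82.
One-sided p ≈ 0.0132, which is < 0.1, so reject H₀.
There is evidence that the true slope on home area (100 m²) exceeds 1.6368 kWh/day per unit, holding the other predictors fixed.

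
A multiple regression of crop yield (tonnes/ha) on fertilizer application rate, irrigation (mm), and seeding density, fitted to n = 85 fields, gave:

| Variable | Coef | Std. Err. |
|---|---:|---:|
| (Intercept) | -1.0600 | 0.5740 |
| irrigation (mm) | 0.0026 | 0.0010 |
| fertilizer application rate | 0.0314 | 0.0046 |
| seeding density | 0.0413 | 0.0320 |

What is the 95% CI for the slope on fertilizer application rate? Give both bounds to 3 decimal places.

Read off: b = 0.0314, SE = 0.0046 for fertilizer application rate.
df = n − k − 1 = 85 − 3 − 1 = 81.
t* = t_{0.025, 81} = 1.989686.
Margin = t* × SE = 1.989686 × 0.0046 = 0.00915.
CI: 0.0314 ± 0.00915 → (0.022, 0.041).

(0.022, 0.041)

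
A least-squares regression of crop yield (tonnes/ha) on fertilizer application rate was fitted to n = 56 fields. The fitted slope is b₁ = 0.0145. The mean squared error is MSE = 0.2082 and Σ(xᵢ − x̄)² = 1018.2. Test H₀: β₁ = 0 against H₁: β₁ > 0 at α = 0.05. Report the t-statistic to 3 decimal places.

t = 1.014

SE(b₁) = √(MSE/Sₓₓ) = √(0.2082/1018.2) = 0.0142996.
t = 0.0145 / 0.0142996 = 1.014.
df = n − 2 = 54.
One-sided p ≈ 0.1575, which is ≥ 0.05, so fail to reject H₀.
The data do not give significant evidence that the true slope on fertilizer application rate is positive.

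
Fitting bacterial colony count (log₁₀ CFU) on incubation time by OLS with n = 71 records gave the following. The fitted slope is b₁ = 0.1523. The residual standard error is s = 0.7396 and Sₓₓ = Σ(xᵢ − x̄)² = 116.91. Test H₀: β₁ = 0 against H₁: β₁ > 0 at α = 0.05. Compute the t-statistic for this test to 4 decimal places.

SE(b₁) = s/√Sₓₓ = 0.7396/√116.91 = 0.0684024.
t = 0.1523 / 0.0684024 = 2.2265.
df = n − 2 = 69.
One-sided p ≈ 0.0146, which is < 0.05, so reject H₀.
There is evidence that the true slope on incubation time is positive.

t = 2.2265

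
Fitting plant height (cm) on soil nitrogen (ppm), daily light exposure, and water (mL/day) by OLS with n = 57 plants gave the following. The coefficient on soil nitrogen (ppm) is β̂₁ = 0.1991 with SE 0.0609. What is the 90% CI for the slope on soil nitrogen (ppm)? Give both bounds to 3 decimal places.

(0.097, 0.301)

df = n − k − 1 = 57 − 3 − 1 = 53.
t* = t_{0.05, 53} = 1.674116.
Margin = t* × SE = 1.674116 × 0.0609 = 0.10195.
CI: 0.1991 ± 0.10195 → (0.097, 0.301).
With 90% confidence, each one-unit increase in soil nitrogen (ppm) is associated with a change of between 0.097 and 0.301 cm in plant height, holding the other predictors fixed.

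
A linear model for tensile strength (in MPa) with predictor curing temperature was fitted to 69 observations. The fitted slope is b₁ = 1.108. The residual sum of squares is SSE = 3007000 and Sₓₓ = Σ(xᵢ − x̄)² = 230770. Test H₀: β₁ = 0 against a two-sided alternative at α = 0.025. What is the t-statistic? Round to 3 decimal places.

t = 2.512

MSE = SSE/(n − 2) = 3007000/67 = 44880.6.
SE(b₁) = √(MSE/Sₓₓ) = √(44880.6/230770) = 0.441001.
t = 1.108 / 0.441001 = 2.512.
df = n − 2 = 67.
Two-sided p ≈ 0.0144, which is < 0.025, so reject H₀.
There is evidence that curing temperature is associated with tensile strength.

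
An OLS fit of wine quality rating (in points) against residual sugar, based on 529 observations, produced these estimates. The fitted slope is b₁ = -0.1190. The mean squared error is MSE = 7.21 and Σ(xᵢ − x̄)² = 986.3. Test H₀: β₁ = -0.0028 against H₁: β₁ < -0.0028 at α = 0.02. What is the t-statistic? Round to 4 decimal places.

SE(b₁) = √(MSE/Sₓₓ) = √(7.21/986.3) = 0.0854994.
t = (-0.1190 − (-0.0028)) / 0.0854994 = -1.3591.
df = n − 2 = 527.
One-sided p ≈ 0.0874, which is ≥ 0.02, so fail to reject H₀.
The data do not give significant evidence that the true slope on residual sugar is below -0.0028 points per unit.

t = -1.3591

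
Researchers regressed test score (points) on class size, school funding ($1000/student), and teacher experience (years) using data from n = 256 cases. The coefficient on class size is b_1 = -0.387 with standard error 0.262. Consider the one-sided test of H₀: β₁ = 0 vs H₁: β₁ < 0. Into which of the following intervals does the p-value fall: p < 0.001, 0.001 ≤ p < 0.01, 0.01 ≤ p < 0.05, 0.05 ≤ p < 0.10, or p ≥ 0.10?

t = -0.387 / 0.262 = -1.477.
df = n − k − 1 = 256 − 3 − 1 = 252.
One-sided p = P(T_{252} < t) ≈ 0.0704.
So 0.05 ≤ p < 0.10.

0.05 ≤ p < 0.10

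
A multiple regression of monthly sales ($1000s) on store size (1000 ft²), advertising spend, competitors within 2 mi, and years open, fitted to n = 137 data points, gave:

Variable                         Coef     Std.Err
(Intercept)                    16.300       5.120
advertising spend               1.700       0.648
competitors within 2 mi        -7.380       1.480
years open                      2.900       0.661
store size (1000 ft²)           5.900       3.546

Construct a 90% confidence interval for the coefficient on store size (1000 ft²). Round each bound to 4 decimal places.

(0.0261, 11.7739)

Read off: b = 5.900, SE = 3.546 for store size (1000 ft²).
df = n − k − 1 = 137 − 4 − 1 = 132.
t* = t_{0.05, 132} = 1.656479.
Margin = t* × SE = 1.656479 × 3.546 = 5.873875.
CI: 5.900 ± 5.873875 → (0.0261, 11.7739).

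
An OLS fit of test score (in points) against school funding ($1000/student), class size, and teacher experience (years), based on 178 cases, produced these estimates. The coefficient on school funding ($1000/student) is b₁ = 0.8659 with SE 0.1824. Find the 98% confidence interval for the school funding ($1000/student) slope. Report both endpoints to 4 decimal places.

df = n − k − 1 = 178 − 3 − 1 = 174.
t* = t_{0.01, 174} = 2.34797.
Margin = t* × SE = 2.34797 × 0.1824 = 0.428270.
CI: 0.8659 ± 0.428270 → (0.4376, 1.2942).
With 98% confidence, each one-unit increase in school funding ($1000/student) is associated with a change of between 0.4376 and 1.2942 points in test score, holding the other predictors fixed.

(0.4376, 1.2942)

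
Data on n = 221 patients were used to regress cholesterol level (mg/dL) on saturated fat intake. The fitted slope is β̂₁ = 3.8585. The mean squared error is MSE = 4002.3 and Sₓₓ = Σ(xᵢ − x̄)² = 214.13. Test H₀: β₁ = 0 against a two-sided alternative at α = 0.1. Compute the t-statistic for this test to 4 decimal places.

SE(β̂₁) = √(MSE/Sₓₓ) = √(4002.3/214.13) = 4.32331.
t = 3.8585 / 4.32331 = 0.8925.
df = n − 2 = 219.
Two-sided p ≈ 0.3731, which is ≥ 0.1, so fail to reject H₀.
The data do not give significant evidence of an association between saturated fat intake and cholesterol level.

t = 0.8925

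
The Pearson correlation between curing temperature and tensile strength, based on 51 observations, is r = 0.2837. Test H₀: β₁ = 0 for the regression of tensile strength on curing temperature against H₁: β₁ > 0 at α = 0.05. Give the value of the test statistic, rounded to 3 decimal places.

t = r·√(n − 2)/√(1 − r²) = 0.2837·√49/√0.919514 = 2.071.
df = n − 2 = 49.
One-sided p ≈ 0.0218, which is < 0.05, so reject H₀.
There is evidence of a linear association between curing temperature and tensile strength.

t = 2.071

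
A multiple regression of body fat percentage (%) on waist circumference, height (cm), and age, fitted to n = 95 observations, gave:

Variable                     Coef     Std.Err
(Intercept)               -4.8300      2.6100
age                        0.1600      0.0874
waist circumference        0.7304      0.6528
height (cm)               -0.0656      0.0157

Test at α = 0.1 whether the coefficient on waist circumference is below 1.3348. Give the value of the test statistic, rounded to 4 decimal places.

Read off: b = 0.7304, SE = 0.6528 for waist circumference.
H₀: β₁ = 1.3348 vs H₁: β₁ < 1.3348.
t = (0.7304 − 1.3348) / 0.6528 = -0.9259.
df = n − k − 1 = 95 − 3 − 1 = 91.
One-sided p ≈ 0.1785, which is ≥ 0.1, so fail to reject H₀.
The data do not give significant evidence that the true slope on waist circumference is below 1.3348 % per unit, holding the other predictors fixed.

t = -0.9259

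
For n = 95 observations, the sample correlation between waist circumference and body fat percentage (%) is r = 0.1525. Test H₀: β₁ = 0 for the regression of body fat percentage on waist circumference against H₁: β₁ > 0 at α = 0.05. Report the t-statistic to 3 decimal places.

t = r·√(n − 2)/√(1 − r²) = 0.1525·√93/√0.976744 = 1.488.
df = n − 2 = 93.
One-sided p ≈ 0.0701, which is ≥ 0.05, so fail to reject H₀.
The data do not give significant evidence of a linear association between waist circumference and body fat percentage.

t = 1.488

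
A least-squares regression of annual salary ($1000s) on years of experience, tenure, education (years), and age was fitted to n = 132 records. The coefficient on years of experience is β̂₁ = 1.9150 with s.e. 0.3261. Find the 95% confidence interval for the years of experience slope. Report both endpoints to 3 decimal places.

(1.270, 2.560)

df = n − k − 1 = 132 − 4 − 1 = 127.
t* = t_{0.025, 127} = 1.97882.
Margin = t* × SE = 1.97882 × 0.3261 = 0.64529.
CI: 1.9150 ± 0.64529 → (1.270, 2.560).
With 95% confidence, each one-unit increase in years of experience is associated with a change of between 1.270 and 2.560 $1000s in annual salary, holding the other predictors fixed.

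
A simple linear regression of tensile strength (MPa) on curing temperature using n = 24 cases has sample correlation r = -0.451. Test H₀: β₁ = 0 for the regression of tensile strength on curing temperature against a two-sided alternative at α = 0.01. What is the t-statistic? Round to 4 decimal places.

t = -2.3701

t = r·√(n − 2)/√(1 − r²) = -0.451·√22/√0.796599 = -2.3701.
df = n − 2 = 22.
Two-sided p ≈ 0.0270, which is ≥ 0.01, so fail to reject H₀.
The data do not give significant evidence of a linear association between curing temperature and tensile strength.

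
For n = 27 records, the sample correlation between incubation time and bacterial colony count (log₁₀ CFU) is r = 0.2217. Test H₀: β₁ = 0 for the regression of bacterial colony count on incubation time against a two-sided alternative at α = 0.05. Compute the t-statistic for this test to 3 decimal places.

t = 1.137

t = r·√(n − 2)/√(1 − r²) = 0.2217·√25/√0.950849 = 1.137.
df = n − 2 = 25.
Two-sided p ≈ 0.2664, which is ≥ 0.05, so fail to reject H₀.
The data do not give significant evidence of a linear association between incubation time and bacterial colony count.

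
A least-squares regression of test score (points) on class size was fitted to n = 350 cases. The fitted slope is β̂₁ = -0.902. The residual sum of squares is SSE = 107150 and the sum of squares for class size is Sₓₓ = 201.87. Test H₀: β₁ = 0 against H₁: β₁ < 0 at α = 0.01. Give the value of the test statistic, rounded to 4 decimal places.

t = -0.7304

MSE = SSE/(n − 2) = 107150/348 = 307.902.
SE(β̂₁) = √(MSE/Sₓₓ) = √(307.902/201.87) = 1.23501.
t = -0.902 / 1.23501 = -0.7304.
df = n − 2 = 348.
One-sided p ≈ 0.2328, which is ≥ 0.01, so fail to reject H₀.
The data do not give significant evidence that the true slope on class size is negative.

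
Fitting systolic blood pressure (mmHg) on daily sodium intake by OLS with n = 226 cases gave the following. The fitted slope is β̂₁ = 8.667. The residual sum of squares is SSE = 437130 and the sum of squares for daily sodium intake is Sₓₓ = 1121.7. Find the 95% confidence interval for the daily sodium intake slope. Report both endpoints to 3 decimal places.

(6.068, 11.266)

MSE = SSE/(n − 2) = 437130/224 = 1951.47.
SE(β̂₁) = √(MSE/Sₓₓ) = √(1951.47/1121.7) = 1.31899.
df = n − 2 = 224.
t* = t_{0.025, 224} = 1.970611.
Margin = t* × SE = 1.970611 × 1.31899 = 2.59922.
CI: 8.667 ± 2.59922 → (6.068, 11.266).
With 95% confidence, each one-unit increase in daily sodium intake is associated with a change of between 6.068 and 11.266 mmHg in systolic blood pressure.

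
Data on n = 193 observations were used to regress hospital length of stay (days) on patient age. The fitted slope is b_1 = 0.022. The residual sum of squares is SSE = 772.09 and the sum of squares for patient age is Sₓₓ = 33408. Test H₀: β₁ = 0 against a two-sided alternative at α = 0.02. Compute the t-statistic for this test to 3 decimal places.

t = 2.000

MSE = SSE/(n − 2) = 772.09/191 = 4.04236.
SE(b_1) = √(MSE/Sₓₓ) = √(4.04236/33408) = 0.011.
t = 0.022 / 0.011 = 2.000.
df = n − 2 = 191.
Two-sided p ≈ 0.0469, which is ≥ 0.02, so fail to reject H₀.
The data do not give significant evidence of an association between patient age and hospital length of stay.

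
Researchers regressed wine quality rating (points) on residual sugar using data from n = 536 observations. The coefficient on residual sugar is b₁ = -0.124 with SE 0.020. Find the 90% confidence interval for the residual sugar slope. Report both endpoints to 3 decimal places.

df = n − 2 = 536 − 2 = 534.
t* = t_{0.05, 534} = 1.647712.
Margin = t* × SE = 1.647712 × 0.020 = 0.03295.
CI: -0.124 ± 0.03295 → (-0.157, -0.091).
With 90% confidence, each one-unit increase in residual sugar is associated with a change of between -0.157 and -0.091 points in wine quality rating.

(-0.157, -0.091)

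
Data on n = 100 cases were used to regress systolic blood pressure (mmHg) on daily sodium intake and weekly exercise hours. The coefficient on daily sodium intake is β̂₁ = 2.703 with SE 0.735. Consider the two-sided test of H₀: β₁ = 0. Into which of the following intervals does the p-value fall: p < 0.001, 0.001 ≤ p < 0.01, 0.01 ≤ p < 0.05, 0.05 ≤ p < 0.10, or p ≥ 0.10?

t = 2.703 / 0.735 = 3.678.
df = n − k − 1 = 100 − 2 − 1 = 97.
Two-sided p = 2·P(T_{97} > |t|) ≈ 0.0004.
So p < 0.001.

p < 0.001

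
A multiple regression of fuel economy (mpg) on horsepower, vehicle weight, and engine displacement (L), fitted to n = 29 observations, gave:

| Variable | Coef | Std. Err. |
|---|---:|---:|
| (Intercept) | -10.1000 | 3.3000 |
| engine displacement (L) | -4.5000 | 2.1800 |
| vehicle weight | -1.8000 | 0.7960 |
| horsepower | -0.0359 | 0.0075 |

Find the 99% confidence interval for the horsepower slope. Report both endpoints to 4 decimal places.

(-0.0568, -0.0150)

Read off: b = -0.0359, SE = 0.0075 for horsepower.
df = n − k − 1 = 29 − 3 − 1 = 25.
t* = t_{0.005, 25} = 2.787436.
Margin = t* × SE = 2.787436 × 0.0075 = 0.020906.
CI: -0.0359 ± 0.020906 → (-0.0568, -0.0150).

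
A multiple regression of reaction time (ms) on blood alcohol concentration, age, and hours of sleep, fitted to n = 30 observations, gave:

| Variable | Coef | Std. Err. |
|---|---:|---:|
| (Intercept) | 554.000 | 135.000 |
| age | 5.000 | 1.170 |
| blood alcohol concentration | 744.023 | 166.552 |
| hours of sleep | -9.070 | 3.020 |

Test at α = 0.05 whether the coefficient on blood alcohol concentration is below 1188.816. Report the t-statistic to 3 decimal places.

Read off: b = 744.023, SE = 166.552 for blood alcohol concentration.
H₀: β₁ = 1188.816 vs H₁: β₁ < 1188.816.
t = (744.023 − 1188.816) / 166.552 = -2.671.
df = n − k − 1 = 30 − 3 − 1 = 26.
One-sided p ≈ 0.0064, which is < 0.05, so reject H₀.
There is evidence that the true slope on blood alcohol concentration is below 1188.816 ms per unit, holding the other predictors fixed.

t = -2.671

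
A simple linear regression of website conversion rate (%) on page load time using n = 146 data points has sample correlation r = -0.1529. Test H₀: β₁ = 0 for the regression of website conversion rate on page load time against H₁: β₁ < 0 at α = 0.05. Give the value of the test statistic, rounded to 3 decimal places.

t = -1.857

t = r·√(n − 2)/√(1 − r²) = -0.1529·√144/√0.976622 = -1.857.
df = n − 2 = 144.
One-sided p ≈ 0.0327, which is < 0.05, so reject H₀.
There is evidence of a linear association between page load time and website conversion rate.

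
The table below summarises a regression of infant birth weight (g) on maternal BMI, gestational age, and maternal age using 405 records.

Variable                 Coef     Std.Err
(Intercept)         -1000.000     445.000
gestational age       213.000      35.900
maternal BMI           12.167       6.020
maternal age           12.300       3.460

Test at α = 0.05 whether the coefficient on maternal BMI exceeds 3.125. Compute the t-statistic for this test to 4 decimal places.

t = 1.5020

Read off: b = 12.167, SE = 6.020 for maternal BMI.
H₀: β₁ = 3.125 vs H₁: β₁ > 3.125.
t = (12.167 − 3.125) / 6.020 = 1.5020.
df = n − k − 1 = 405 − 3 − 1 = 401.
One-sided p ≈ 0.0669, which is ≥ 0.05, so fail to reject H₀.
The data do not give significant evidence that the true slope on maternal BMI exceeds 3.125 g per unit, holding the other predictors fixed.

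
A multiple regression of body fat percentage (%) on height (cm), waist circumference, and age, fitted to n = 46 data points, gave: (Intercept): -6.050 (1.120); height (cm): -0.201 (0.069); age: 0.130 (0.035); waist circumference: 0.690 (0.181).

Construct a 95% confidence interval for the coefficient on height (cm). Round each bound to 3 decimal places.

Read off: b = -0.201, SE = 0.069 for height (cm).
df = n − k − 1 = 46 − 3 − 1 = 42.
t* = t_{0.025, 42} = 2.018082.
Margin = t* × SE = 2.018082 × 0.069 = 0.13925.
CI: -0.201 ± 0.13925 → (-0.340, -0.062).

(-0.340, -0.062)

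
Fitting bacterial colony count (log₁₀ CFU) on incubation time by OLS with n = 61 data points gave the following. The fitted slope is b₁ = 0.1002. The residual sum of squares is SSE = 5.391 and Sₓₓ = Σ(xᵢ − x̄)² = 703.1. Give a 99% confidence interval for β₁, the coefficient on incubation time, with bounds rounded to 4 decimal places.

(0.0699, 0.1305)

MSE = SSE/(n − 2) = 5.391/59 = 0.0913729.
SE(b₁) = √(MSE/Sₓₓ) = √(0.0913729/703.1) = 0.0113999.
df = n − 2 = 59.
t* = t_{0.005, 59} = 2.661759.
Margin = t* × SE = 2.661759 × 0.0113999 = 0.030344.
CI: 0.1002 ± 0.030344 → (0.0699, 0.1305).
With 99% confidence, each one-unit increase in incubation time is associated with a change of between 0.0699 and 0.1305 log₁₀ CFU in bacterial colony count.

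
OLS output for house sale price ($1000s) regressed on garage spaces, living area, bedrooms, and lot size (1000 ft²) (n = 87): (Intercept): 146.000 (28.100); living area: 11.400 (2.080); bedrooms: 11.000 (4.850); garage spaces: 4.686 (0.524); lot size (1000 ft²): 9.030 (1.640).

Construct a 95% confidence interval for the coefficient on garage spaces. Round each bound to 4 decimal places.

Read off: b = 4.686, SE = 0.524 for garage spaces.
df = n − k − 1 = 87 − 4 − 1 = 82.
t* = t_{0.025, 82} = 1.989319.
Margin = t* × SE = 1.989319 × 0.524 = 1.042403.
CI: 4.686 ± 1.042403 → (3.6436, 5.7284).

(3.6436, 5.7284)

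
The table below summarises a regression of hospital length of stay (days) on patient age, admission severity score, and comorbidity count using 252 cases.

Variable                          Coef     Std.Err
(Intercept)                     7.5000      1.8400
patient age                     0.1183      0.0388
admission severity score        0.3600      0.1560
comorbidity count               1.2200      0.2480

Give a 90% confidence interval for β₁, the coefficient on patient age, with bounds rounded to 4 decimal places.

Read off: b = 0.1183, SE = 0.0388 for patient age.
df = n − k − 1 = 252 − 3 − 1 = 248.
t* = t_{0.05, 248} = 1.651021.
Margin = t* × SE = 1.651021 × 0.0388 = 0.064060.
CI: 0.1183 ± 0.064060 → (0.0542, 0.1824).

(0.0542, 0.1824)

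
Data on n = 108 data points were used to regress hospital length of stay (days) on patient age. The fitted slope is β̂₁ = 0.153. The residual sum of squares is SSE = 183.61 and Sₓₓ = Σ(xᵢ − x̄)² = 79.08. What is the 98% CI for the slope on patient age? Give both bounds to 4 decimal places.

(-0.1966, 0.5026)

MSE = SSE/(n − 2) = 183.61/106 = 1.73217.
SE(β̂₁) = √(MSE/Sₓₓ) = √(1.73217/79.08) = 0.148.
df = n − 2 = 106.
t* = t_{0.01, 106} = 2.362043.
Margin = t* × SE = 2.362043 × 0.148 = 0.349582.
CI: 0.153 ± 0.349582 → (-0.1966, 0.5026).
With 98% confidence, each one-unit increase in patient age is associated with a change of between -0.1966 and 0.5026 days in hospital length of stay.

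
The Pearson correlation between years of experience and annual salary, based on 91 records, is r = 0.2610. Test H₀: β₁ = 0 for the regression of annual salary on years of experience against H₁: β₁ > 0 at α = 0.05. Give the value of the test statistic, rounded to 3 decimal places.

t = r·√(n − 2)/√(1 − r²) = 0.2610·√89/√0.931879 = 2.551.
df = n − 2 = 89.
One-sided p ≈ 0.0062, which is < 0.05, so reject H₀.
There is evidence of a linear association between years of experience and annual salary.

t = 2.551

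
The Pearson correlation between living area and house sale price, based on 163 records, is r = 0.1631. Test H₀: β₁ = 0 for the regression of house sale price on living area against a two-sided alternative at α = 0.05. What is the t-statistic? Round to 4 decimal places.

t = 2.0976

t = r·√(n − 2)/√(1 − r²) = 0.1631·√161/√0.973398 = 2.0976.
df = n − 2 = 161.
Two-sided p ≈ 0.0375, which is < 0.05, so reject H₀.
There is evidence of a linear association between living area and house sale price.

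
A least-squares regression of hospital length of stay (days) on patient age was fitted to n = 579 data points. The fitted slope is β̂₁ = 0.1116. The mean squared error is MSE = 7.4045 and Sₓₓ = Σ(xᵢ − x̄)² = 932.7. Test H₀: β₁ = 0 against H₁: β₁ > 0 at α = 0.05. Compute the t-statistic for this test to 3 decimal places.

t = 1.253

SE(β̂₁) = √(MSE/Sₓₓ) = √(7.4045/932.7) = 0.0890998.
t = 0.1116 / 0.0890998 = 1.253.
df = n − 2 = 577.
One-sided p ≈ 0.1054, which is ≥ 0.05, so fail to reject H₀.
The data do not give significant evidence that the true slope on patient age is positive.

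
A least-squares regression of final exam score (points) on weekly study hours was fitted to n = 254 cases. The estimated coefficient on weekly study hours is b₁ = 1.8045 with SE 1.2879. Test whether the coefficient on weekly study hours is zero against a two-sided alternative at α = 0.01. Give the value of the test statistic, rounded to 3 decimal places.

t = 1.401

H₀: β₁ = 0 vs H₁: β₁ ≠ 0.
t = (b₁ − β₁⁰)/SE = 1.8045 / 1.2879 = 1.401.
df = n − 2 = 254 − 2 = 252.
Two-sided p ≈ 0.1624, which is ≥ 0.01, so fail to reject H₀.
The data do not give significant evidence of an association between weekly study hours and final exam score.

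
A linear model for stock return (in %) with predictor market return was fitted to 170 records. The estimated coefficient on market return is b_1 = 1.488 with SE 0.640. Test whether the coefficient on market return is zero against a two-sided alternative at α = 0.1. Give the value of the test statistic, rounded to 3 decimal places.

t = 2.325

H₀: β₁ = 0 vs H₁: β₁ ≠ 0.
t = (b_1 − β₁⁰)/SE = 1.488 / 0.640 = 2.325.
df = n − 2 = 170 − 2 = 168.
Two-sided p ≈ 0.0213, which is < 0.1, so reject H₀.
There is evidence that market return is associated with stock return.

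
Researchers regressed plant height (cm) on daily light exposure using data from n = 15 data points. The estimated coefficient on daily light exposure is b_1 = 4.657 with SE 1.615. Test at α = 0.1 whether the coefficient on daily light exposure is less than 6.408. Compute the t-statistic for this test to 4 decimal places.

t = -1.0842

H₀: β₁ = 6.408 vs H₁: β₁ < 6.408.
t = (b_1 − β₁⁰)/SE = (4.657 − 6.408) / 1.615 = -1.0842.
df = n − 2 = 15 − 2 = 13.
One-sided p ≈ 0.1490, which is ≥ 0.1, so fail to reject H₀.
The data do not give significant evidence that the true slope on daily light exposure is below 6.408 cm per unit.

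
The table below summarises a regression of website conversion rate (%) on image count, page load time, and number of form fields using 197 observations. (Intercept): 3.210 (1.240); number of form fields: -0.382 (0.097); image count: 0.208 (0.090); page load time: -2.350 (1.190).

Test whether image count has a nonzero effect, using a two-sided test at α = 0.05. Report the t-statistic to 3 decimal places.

t = 2.311

Read off: b = 0.208, SE = 0.090 for image count.
H₀: β₁ = 0 vs H₁: β₁ ≠ 0.
t = 0.208 / 0.090 = 2.311.
df = n − k − 1 = 197 − 3 − 1 = 193.
Two-sided p ≈ 0.0219, which is < 0.05, so reject H₀.
There is evidence that image count is associated with website conversion rate, holding the other predictors fixed.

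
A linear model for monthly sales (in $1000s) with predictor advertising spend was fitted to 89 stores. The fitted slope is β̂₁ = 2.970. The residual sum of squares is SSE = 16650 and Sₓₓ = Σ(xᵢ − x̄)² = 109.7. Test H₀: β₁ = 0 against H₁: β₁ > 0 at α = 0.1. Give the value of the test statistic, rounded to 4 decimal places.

MSE = SSE/(n − 2) = 16650/87 = 191.379.
SE(β̂₁) = √(MSE/Sₓₓ) = √(191.379/109.7) = 1.32082.
t = 2.970 / 1.32082 = 2.2486.
df = n − 2 = 87.
One-sided p ≈ 0.0135, which is < 0.1, so reject H₀.
There is evidence that the true slope on advertising spend is positive.

t = 2.2486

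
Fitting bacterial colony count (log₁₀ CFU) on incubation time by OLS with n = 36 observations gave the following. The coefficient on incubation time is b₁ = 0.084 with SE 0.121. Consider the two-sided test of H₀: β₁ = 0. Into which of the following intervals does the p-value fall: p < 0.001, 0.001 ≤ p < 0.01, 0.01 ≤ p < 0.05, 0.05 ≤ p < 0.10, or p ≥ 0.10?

t = 0.084 / 0.121 = 0.694.
df = n − 2 = 36 − 2 = 34.
Two-sided p = 2·P(T_{34} > |t|) ≈ 0.4923.
So p ≥ 0.10.

p ≥ 0.10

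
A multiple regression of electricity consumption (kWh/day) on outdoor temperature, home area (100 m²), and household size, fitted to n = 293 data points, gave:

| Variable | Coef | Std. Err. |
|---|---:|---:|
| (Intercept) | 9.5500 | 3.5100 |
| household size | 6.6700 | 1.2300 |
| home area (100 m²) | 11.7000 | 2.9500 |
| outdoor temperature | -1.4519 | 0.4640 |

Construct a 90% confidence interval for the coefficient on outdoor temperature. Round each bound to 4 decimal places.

(-2.2176, -0.6862)

Read off: b = -1.4519, SE = 0.4640 for outdoor temperature.
df = n − k − 1 = 293 − 3 − 1 = 289.
t* = t_{0.05, 289} = 1.650143.
Margin = t* × SE = 1.650143 × 0.4640 = 0.765666.
CI: -1.4519 ± 0.765666 → (-2.2176, -0.6862).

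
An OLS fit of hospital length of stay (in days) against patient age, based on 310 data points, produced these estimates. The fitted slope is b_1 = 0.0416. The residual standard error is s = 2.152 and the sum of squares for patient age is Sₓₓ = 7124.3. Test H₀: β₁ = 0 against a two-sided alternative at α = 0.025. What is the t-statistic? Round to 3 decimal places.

t = 1.632

SE(b_1) = s/√Sₓₓ = 2.152/√7124.3 = 0.0254959.
t = 0.0416 / 0.0254959 = 1.632.
df = n − 2 = 308.
Two-sided p ≈ 0.1038, which is ≥ 0.025, so fail to reject H₀.
The data do not give significant evidence of an association between patient age and hospital length of stay.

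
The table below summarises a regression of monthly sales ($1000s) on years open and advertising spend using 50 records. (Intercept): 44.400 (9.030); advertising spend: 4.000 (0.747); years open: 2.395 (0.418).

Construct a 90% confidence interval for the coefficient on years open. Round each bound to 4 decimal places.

Read off: b = 2.395, SE = 0.418 for years open.
df = n − k − 1 = 50 − 2 − 1 = 47.
t* = t_{0.05, 47} = 1.677927.
Margin = t* × SE = 1.677927 × 0.418 = 0.701373.
CI: 2.395 ± 0.701373 → (1.6936, 3.0964).

(1.6936, 3.0964)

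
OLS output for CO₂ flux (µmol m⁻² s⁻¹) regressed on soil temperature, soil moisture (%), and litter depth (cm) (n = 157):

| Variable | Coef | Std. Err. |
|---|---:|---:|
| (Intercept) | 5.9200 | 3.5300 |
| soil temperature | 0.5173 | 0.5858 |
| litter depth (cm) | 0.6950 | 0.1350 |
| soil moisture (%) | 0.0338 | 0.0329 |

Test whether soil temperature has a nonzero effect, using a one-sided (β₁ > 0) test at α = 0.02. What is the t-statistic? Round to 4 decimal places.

Read off: b = 0.5173, SE = 0.5858 for soil temperature.
H₀: β₁ = 0 vs H₁: β₁ > 0.
t = 0.5173 / 0.5858 = 0.8831.
df = n − k − 1 = 157 − 3 − 1 = 153.
One-sided p ≈ 0.1893, which is ≥ 0.02, so fail to reject H₀.
The data do not give significant evidence that the true slope on soil temperature is positive, holding the other predictors fixed.

t = 0.8831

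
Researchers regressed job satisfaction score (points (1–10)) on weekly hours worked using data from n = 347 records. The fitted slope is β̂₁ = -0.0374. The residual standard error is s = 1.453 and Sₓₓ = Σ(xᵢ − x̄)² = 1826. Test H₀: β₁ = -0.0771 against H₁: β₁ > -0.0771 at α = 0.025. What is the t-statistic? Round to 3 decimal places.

t = 1.168

SE(β̂₁) = s/√Sₓₓ = 1.453/√1826 = 0.0340028.
t = (-0.0374 − (-0.0771)) / 0.0340028 = 1.168.
df = n − 2 = 345.
One-sided p ≈ 0.1219, which is ≥ 0.025, so fail to reject H₀.
The data do not give significant evidence that the true slope on weekly hours worked exceeds -0.0771 points (1–10) per unit.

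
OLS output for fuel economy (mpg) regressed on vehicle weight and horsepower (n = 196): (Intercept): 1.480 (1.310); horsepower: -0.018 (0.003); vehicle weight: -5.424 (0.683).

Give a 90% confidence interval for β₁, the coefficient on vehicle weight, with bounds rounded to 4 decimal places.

(-6.5529, -4.2951)

Read off: b = -5.424, SE = 0.683 for vehicle weight.
df = n − k − 1 = 196 − 2 − 1 = 193.
t* = t_{0.05, 193} = 1.652787.
Margin = t* × SE = 1.652787 × 0.683 = 1.128854.
CI: -5.424 ± 1.128854 → (-6.5529, -4.2951).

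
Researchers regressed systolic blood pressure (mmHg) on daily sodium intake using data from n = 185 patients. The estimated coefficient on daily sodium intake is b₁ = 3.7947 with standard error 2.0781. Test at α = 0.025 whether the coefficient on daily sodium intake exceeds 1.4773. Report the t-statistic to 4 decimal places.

H₀: β₁ = 1.4773 vs H₁: β₁ > 1.4773.
t = (b₁ − β₁⁰)/SE = (3.7947 − 1.4773) / 2.0781 = 1.1152.
df = n − 2 = 185 − 2 = 183.
One-sided p ≈ 0.1331, which is ≥ 0.025, so fail to reject H₀.
The data do not give significant evidence that the true slope on daily sodium intake exceeds 1.4773 mmHg per unit.

t = 1.1152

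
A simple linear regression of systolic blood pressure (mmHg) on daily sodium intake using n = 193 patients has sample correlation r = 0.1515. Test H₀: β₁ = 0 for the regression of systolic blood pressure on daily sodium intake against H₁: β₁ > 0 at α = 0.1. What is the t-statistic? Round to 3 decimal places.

t = 2.118

t = r·√(n − 2)/√(1 − r²) = 0.1515·√191/√0.977048 = 2.118.
df = n − 2 = 191.
One-sided p ≈ 0.0177, which is < 0.1, so reject H₀.
There is evidence of a linear association between daily sodium intake and systolic blood pressure.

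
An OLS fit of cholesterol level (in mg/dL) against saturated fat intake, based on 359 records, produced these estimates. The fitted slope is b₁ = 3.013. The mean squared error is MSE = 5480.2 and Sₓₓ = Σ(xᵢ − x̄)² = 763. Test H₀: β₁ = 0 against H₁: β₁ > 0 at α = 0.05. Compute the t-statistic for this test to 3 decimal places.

SE(b₁) = √(MSE/Sₓₓ) = √(5480.2/763) = 2.68001.
t = 3.013 / 2.68001 = 1.124.
df = n − 2 = 357.
One-sided p ≈ 0.1308, which is ≥ 0.05, so fail to reject H₀.
The data do not give significant evidence that the true slope on saturated fat intake is positive.

t = 1.124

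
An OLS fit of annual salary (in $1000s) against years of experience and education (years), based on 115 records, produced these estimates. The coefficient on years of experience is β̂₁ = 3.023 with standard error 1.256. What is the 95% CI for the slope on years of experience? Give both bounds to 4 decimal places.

(0.5344, 5.5116)

df = n − k − 1 = 115 − 2 − 1 = 112.
t* = t_{0.025, 112} = 1.981372.
Margin = t* × SE = 1.981372 × 1.256 = 2.488603.
CI: 3.023 ± 2.488603 → (0.5344, 5.5116).
With 95% confidence, each one-unit increase in years of experience is associated with a change of between 0.5344 and 5.5116 $1000s in annual salary, holding the other predictors fixed.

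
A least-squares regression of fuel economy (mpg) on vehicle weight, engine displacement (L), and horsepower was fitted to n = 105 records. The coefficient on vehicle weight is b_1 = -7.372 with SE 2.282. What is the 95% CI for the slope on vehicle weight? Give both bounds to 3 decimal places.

(-11.899, -2.845)

df = n − k − 1 = 105 − 3 − 1 = 101.
t* = t_{0.025, 101} = 1.983731.
Margin = t* × SE = 1.983731 × 2.282 = 4.52687.
CI: -7.372 ± 4.52687 → (-11.899, -2.845).
With 95% confidence, each one-unit increase in vehicle weight is associated with a change of between -11.899 and -2.845 mpg in fuel economy, holding the other predictors fixed.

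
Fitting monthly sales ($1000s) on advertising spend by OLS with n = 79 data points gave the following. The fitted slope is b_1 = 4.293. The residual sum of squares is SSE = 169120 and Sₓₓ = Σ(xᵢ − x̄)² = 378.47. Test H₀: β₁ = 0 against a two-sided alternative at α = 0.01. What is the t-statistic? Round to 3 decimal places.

t = 1.782

MSE = SSE/(n − 2) = 169120/77 = 2196.36.
SE(b_1) = √(MSE/Sₓₓ) = √(2196.36/378.47) = 2.409.
t = 4.293 / 2.409 = 1.782.
df = n − 2 = 77.
Two-sided p ≈ 0.0787, which is ≥ 0.01, so fail to reject H₀.
The data do not give significant evidence of an association between advertising spend and monthly sales.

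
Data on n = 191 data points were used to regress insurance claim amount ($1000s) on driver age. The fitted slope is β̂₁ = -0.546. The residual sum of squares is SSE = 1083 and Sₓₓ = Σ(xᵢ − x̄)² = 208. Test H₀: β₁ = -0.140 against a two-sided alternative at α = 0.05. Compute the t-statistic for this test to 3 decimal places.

MSE = SSE/(n − 2) = 1083/189 = 5.73016.
SE(β̂₁) = √(MSE/Sₓₓ) = √(5.73016/208) = 0.165978.
t = (-0.546 − (-0.140)) / 0.165978 = -2.446.
df = n − 2 = 189.
Two-sided p ≈ 0.0154, which is < 0.05, so reject H₀.
There is evidence that the true slope on driver age differs from -0.140 $1000s per unit.

t = -2.446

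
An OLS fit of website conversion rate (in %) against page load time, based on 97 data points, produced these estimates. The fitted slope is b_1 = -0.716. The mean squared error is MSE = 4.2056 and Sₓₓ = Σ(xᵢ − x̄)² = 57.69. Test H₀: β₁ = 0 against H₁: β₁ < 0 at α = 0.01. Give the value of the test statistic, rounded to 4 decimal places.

SE(b_1) = √(MSE/Sₓₓ) = √(4.2056/57.69) = 0.27.
t = -0.716 / 0.27 = -2.6519.
df = n − 2 = 95.
One-sided p ≈ 0.0047, which is < 0.01, so reject H₀.
There is evidence that the true slope on page load time is negative.

t = -2.6519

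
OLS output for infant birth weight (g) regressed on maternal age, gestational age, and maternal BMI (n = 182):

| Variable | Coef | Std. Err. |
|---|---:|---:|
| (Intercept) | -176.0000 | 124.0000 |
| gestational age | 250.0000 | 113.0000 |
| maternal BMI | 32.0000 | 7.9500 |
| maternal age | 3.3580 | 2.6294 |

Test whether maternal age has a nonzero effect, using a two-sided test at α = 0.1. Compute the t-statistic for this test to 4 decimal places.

Read off: b = 3.3580, SE = 2.6294 for maternal age.
H₀: β₁ = 0 vs H₁: β₁ ≠ 0.
t = 3.3580 / 2.6294 = 1.2771.
df = n − k − 1 = 182 − 3 − 1 = 178.
Two-sided p ≈ 0.2032, which is ≥ 0.1, so fail to reject H₀.
The data do not give significant evidence of an association between maternal age and infant birth weight, after adjusting for the other predictors.

t = 1.2771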